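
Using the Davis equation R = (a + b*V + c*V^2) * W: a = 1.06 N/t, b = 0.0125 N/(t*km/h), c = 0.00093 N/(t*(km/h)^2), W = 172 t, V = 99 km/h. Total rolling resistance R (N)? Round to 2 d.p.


b*V = 0.0125 * 99 = 1.2375
c*V^2 = 0.00093 * 9801 = 9.11493
R_per_t = 1.06 + 1.2375 + 9.11493 = 11.41243 N/t
R_total = 11.41243 * 172 = 1962.94 N

1962.94


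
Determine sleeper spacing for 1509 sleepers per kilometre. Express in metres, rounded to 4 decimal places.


Spacing = 1000 m / number of sleepers
Spacing = 1000 / 1509
Spacing = 0.6627 m

0.6627


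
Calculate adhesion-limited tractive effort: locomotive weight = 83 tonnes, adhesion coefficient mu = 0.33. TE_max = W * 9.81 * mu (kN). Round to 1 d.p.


TE_max = W * g * mu
TE_max = 83 * 9.81 * 0.33
TE_max = 814.23 * 0.33
TE_max = 268.7 kN

268.7


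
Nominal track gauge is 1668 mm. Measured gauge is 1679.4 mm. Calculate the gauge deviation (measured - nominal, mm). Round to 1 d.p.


Deviation = measured - nominal
Deviation = 1679.4 - 1668
Deviation = 11.4 mm

11.4


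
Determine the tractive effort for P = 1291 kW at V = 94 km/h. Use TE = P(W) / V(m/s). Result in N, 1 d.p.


Convert: P = 1291 kW = 1291000 W
V = 94 / 3.6 = 26.1111 m/s
TE = 1291000 / 26.1111
TE = 49442.6 N

49442.6


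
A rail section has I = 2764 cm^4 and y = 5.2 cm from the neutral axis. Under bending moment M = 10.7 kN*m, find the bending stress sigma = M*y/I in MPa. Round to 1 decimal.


Convert units:
M = 10.7 kN*m = 10700000 N*mm
y = 5.2 cm = 52 mm
I = 2764 cm^4 = 27640000 mm^4
sigma = 10700000 * 52 / 27640000
sigma = 20.1 MPa

20.1


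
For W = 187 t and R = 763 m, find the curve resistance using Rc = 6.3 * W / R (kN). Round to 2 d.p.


Rc = 6.3 * W / R
Rc = 6.3 * 187 / 763
Rc = 1178.1 / 763
Rc = 1.54 kN

1.54


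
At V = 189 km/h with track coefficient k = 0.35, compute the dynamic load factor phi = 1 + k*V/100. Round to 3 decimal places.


phi = 1 + k * V / 100
phi = 1 + 0.35 * 189 / 100
phi = 1 + 0.6615
phi = 1.662

1.662


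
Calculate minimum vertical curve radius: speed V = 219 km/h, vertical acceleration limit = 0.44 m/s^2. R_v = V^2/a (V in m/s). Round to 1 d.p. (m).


Convert speed: V = 219 / 3.6 = 60.8333 m/s
V^2 = 3700.6944 m^2/s^2
R_v = 3700.6944 / 0.44
R_v = 8410.7 m

8410.7


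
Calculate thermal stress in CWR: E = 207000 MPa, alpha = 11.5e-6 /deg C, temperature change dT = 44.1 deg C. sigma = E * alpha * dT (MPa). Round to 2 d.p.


sigma = E * alpha * dT
sigma = 207000 * 11.5e-6 * 44.1
sigma = 2.3805 * 44.1
sigma = 104.98 MPa

104.98


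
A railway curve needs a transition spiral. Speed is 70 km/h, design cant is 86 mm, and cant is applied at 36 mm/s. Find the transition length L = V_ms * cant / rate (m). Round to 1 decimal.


Convert speed: V = 70 / 3.6 = 19.4444 m/s
L = 19.4444 * 86 / 36
L = 1672.2222 / 36
L = 46.5 m

46.5


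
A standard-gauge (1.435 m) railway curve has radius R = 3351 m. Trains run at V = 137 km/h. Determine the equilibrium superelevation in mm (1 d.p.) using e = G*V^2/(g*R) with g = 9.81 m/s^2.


Convert speed: V = 137 / 3.6 = 38.0556 m/s
Apply formula: e = 1.435 * 38.0556^2 / (9.81 * 3351)
e = 1.435 * 1448.2253 / 32873.31
e = 0.063219 m = 63.2 mm

63.2


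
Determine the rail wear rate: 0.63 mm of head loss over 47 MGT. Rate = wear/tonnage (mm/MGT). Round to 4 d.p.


Wear rate = total wear / cumulative tonnage
Rate = 0.63 / 47
Rate = 0.0134 mm/MGT

0.0134


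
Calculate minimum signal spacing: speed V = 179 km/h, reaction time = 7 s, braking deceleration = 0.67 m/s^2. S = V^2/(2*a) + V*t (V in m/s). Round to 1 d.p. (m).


V = 179 / 3.6 = 49.7222 m/s
Braking distance = 49.7222^2 / (2*0.67) = 1844.9995 m
Sighting distance = 49.7222 * 7 = 348.0556 m
S = 1844.9995 + 348.0556 = 2193.1 m

2193.1


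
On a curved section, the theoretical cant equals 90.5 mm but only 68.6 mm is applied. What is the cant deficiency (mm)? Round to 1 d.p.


Cant deficiency = equilibrium cant - actual cant
CD = 90.5 - 68.6
CD = 21.9 mm

21.9


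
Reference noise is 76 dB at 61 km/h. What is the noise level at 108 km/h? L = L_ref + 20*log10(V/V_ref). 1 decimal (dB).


V/V_ref = 108 / 61 = 1.770492
log10(1.770492) = 0.248094
20 * 0.248094 = 4.9619
L = 76 + 4.9619 = 81.0 dB

81.0


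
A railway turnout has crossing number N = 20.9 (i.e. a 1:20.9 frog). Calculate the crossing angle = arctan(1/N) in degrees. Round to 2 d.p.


1/N = 1/20.9 = 0.047847
angle = arctan(0.047847) = 0.04781 rad
angle = 0.04781 * 180/pi = 2.74 degrees

2.74


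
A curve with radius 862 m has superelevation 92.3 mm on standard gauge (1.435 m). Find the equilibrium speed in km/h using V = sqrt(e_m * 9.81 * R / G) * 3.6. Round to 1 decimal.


Convert cant: e = 92.3 mm = 0.0923 m
V_ms = sqrt(0.0923 * 9.81 * 862 / 1.435)
V_ms = sqrt(543.908785) = 23.3219 m/s
V = 23.3219 * 3.6 = 84.0 km/h

84.0


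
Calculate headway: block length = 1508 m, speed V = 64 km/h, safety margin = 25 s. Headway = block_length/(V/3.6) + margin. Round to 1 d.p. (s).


V = 64 / 3.6 = 17.7778 m/s
Block traversal time = 1508 / 17.7778 = 84.825 s
Headway = 84.825 + 25
Headway = 109.8 s

109.8


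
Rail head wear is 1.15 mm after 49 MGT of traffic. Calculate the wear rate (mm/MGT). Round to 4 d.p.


Wear rate = total wear / cumulative tonnage
Rate = 1.15 / 49
Rate = 0.0235 mm/MGT

0.0235


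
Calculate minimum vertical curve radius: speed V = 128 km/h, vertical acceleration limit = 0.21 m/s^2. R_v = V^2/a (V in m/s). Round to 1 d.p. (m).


Convert speed: V = 128 / 3.6 = 35.5556 m/s
V^2 = 1264.1975 m^2/s^2
R_v = 1264.1975 / 0.21
R_v = 6020.0 m

6020.0


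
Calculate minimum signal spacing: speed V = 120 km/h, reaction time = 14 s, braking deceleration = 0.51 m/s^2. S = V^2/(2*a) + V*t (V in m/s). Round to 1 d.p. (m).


V = 120 / 3.6 = 33.3333 m/s
Braking distance = 33.3333^2 / (2*0.51) = 1089.3246 m
Sighting distance = 33.3333 * 14 = 466.6667 m
S = 1089.3246 + 466.6667 = 1556.0 m

1556.0


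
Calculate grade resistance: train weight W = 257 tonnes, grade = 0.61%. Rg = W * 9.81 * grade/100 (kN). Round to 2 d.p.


Rg = W * 9.81 * grade / 100
Rg = 257 * 9.81 * 0.61 / 100
Rg = 2521.17 * 0.0061
Rg = 15.38 kN

15.38


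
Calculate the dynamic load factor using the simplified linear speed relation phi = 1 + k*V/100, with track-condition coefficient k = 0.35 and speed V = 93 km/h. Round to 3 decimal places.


phi = 1 + k * V / 100
phi = 1 + 0.35 * 93 / 100
phi = 1 + 0.3255
phi = 1.326

1.326


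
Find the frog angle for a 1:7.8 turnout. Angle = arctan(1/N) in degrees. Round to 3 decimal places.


1/N = 1/7.8 = 0.128205
angle = arctan(0.128205) = 0.12751 rad
angle = 0.12751 * 180/pi = 7.306 degrees

7.306


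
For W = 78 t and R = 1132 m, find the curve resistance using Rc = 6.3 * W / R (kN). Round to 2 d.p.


Rc = 6.3 * W / R
Rc = 6.3 * 78 / 1132
Rc = 491.4 / 1132
Rc = 0.43 kN

0.43


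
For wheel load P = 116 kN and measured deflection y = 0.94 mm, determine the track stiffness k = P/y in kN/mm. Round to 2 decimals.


Track stiffness k = P / y
k = 116 / 0.94
k = 123.40 kN/mm

123.40


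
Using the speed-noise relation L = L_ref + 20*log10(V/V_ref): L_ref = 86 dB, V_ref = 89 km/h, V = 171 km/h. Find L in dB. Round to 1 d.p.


V/V_ref = 171 / 89 = 1.921348
log10(1.921348) = 0.283606
20 * 0.283606 = 5.6721
L = 86 + 5.6721 = 91.7 dB

91.7


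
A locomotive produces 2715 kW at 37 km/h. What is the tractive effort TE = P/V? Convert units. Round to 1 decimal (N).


Convert: P = 2715 kW = 2715000 W
V = 37 / 3.6 = 10.2778 m/s
TE = 2715000 / 10.2778
TE = 264162.2 N

264162.2


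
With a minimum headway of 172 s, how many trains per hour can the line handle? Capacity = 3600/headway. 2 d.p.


Capacity = 3600 / headway
Capacity = 3600 / 172
Capacity = 20.93 trains/hour

20.93


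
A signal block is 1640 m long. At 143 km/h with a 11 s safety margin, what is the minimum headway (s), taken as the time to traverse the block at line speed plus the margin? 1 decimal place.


V = 143 / 3.6 = 39.7222 m/s
Block traversal time = 1640 / 39.7222 = 41.2867 s
Headway = 41.2867 + 11
Headway = 52.3 s

52.3


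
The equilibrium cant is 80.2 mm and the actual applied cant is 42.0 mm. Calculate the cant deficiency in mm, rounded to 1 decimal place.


Cant deficiency = equilibrium cant - actual cant
CD = 80.2 - 42.0
CD = 38.2 mm

38.2


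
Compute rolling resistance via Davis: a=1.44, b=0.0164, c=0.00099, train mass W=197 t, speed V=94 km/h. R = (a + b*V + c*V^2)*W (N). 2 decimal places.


b*V = 0.0164 * 94 = 1.5416
c*V^2 = 0.00099 * 8836 = 8.74764
R_per_t = 1.44 + 1.5416 + 8.74764 = 11.72924 N/t
R_total = 11.72924 * 197 = 2310.66 N

2310.66


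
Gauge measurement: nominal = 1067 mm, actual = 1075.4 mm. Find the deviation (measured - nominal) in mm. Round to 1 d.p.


Deviation = measured - nominal
Deviation = 1075.4 - 1067
Deviation = 8.4 mm

8.4


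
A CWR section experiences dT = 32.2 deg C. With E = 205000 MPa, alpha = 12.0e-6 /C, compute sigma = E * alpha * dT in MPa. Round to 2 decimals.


sigma = E * alpha * dT
sigma = 205000 * 12.0e-6 * 32.2
sigma = 2.46 * 32.2
sigma = 79.21 MPa

79.21


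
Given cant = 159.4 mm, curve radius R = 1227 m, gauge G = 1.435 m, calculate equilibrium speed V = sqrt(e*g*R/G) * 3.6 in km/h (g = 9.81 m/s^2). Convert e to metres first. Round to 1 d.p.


Convert cant: e = 159.4 mm = 0.1594 m
V_ms = sqrt(0.1594 * 9.81 * 1227 / 1.435)
V_ms = sqrt(1337.057197) = 36.5658 m/s
V = 36.5658 * 3.6 = 131.6 km/h

131.6


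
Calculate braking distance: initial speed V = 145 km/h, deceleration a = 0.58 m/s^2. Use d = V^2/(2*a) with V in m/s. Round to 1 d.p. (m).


Convert speed: V = 145 / 3.6 = 40.2778 m/s
V^2 = 1622.2994
d = 1622.2994 / (2 * 0.58)
d = 1622.2994 / 1.16
d = 1398.5 m

1398.5


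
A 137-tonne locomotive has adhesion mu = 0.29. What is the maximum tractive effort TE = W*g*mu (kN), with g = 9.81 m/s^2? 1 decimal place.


TE_max = W * g * mu
TE_max = 137 * 9.81 * 0.29
TE_max = 1343.97 * 0.29
TE_max = 389.8 kN

389.8


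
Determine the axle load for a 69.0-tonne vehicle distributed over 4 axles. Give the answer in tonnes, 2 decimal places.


Load per axle = total weight / number of axles
Load = 69.0 / 4
Load = 17.25 tonnes

17.25


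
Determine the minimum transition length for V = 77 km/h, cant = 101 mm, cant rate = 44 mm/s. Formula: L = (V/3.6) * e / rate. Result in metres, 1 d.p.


Convert speed: V = 77 / 3.6 = 21.3889 m/s
L = 21.3889 * 101 / 44
L = 2160.2778 / 44
L = 49.1 m

49.1


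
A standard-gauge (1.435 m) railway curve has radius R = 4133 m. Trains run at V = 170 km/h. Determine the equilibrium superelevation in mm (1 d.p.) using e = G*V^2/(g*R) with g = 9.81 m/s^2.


Convert speed: V = 170 / 3.6 = 47.2222 m/s
Apply formula: e = 1.435 * 47.2222^2 / (9.81 * 4133)
e = 1.435 * 2229.9383 / 40544.73
e = 0.078924 m = 78.9 mm

78.9


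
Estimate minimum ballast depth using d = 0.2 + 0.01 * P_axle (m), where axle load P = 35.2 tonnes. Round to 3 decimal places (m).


d = 0.2 + 0.01 * 35.2
d = 0.2 + 0.352
d = 0.552 m

0.552


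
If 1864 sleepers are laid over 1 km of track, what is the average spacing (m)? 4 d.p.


Spacing = 1000 m / number of sleepers
Spacing = 1000 / 1864
Spacing = 0.5365 m

0.5365


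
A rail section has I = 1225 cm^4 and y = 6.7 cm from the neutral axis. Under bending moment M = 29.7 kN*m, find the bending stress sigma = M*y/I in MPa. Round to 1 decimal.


Convert units:
M = 29.7 kN*m = 29700000 N*mm
y = 6.7 cm = 67 mm
I = 1225 cm^4 = 12250000 mm^4
sigma = 29700000 * 67 / 12250000
sigma = 162.4 MPa

162.4


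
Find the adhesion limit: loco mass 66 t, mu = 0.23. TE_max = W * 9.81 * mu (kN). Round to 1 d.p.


TE_max = W * g * mu
TE_max = 66 * 9.81 * 0.23
TE_max = 647.46 * 0.23
TE_max = 148.9 kN

148.9


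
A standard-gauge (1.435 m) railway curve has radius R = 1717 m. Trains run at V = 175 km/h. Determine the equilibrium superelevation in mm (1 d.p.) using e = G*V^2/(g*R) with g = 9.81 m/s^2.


Convert speed: V = 175 / 3.6 = 48.6111 m/s
Apply formula: e = 1.435 * 48.6111^2 / (9.81 * 1717)
e = 1.435 * 2363.0401 / 16843.77
e = 0.201319 m = 201.3 mm

201.3


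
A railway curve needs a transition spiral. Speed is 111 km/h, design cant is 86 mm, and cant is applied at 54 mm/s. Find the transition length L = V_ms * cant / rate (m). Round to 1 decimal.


Convert speed: V = 111 / 3.6 = 30.8333 m/s
L = 30.8333 * 86 / 54
L = 2651.6667 / 54
L = 49.1 m

49.1


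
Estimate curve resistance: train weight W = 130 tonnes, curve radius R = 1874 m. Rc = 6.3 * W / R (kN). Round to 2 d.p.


Rc = 6.3 * W / R
Rc = 6.3 * 130 / 1874
Rc = 819.0 / 1874
Rc = 0.44 kN

0.44


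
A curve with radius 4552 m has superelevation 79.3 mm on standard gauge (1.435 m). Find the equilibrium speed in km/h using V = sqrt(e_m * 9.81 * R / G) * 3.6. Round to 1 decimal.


Convert cant: e = 79.3 mm = 0.0793 m
V_ms = sqrt(0.0793 * 9.81 * 4552 / 1.435)
V_ms = sqrt(2467.701056) = 49.676 m/s
V = 49.676 * 3.6 = 178.8 km/h

178.8


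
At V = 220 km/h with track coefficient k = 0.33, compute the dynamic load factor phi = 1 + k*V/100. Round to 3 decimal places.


phi = 1 + k * V / 100
phi = 1 + 0.33 * 220 / 100
phi = 1 + 0.726
phi = 1.726

1.726


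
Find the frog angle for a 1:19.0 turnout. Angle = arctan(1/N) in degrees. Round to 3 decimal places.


1/N = 1/19.0 = 0.052632
angle = arctan(0.052632) = 0.052583 rad
angle = 0.052583 * 180/pi = 3.013 degrees

3.013


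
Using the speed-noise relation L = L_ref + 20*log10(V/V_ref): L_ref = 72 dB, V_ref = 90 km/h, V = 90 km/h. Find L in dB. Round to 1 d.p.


V/V_ref = 90 / 90 = 1.0
log10(1.0) = 0.0
20 * 0.0 = 0.0
L = 72 + 0.0 = 72.0 dB

72.0


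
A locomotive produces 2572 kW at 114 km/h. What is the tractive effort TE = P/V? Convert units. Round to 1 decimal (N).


Convert: P = 2572 kW = 2572000 W
V = 114 / 3.6 = 31.6667 m/s
TE = 2572000 / 31.6667
TE = 81221.1 N

81221.1


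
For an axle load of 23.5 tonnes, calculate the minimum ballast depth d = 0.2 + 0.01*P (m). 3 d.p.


d = 0.2 + 0.01 * 23.5
d = 0.2 + 0.235
d = 0.435 m

0.435


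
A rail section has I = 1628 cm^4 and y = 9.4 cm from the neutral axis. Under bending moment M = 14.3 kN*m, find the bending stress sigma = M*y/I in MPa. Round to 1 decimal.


Convert units:
M = 14.3 kN*m = 14300000 N*mm
y = 9.4 cm = 94 mm
I = 1628 cm^4 = 16280000 mm^4
sigma = 14300000 * 94 / 16280000
sigma = 82.6 MPa

82.6


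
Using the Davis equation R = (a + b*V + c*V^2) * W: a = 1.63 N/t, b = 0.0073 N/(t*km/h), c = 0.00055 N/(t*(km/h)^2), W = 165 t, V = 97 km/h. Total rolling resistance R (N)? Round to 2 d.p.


b*V = 0.0073 * 97 = 0.7081
c*V^2 = 0.00055 * 9409 = 5.17495
R_per_t = 1.63 + 0.7081 + 5.17495 = 7.51305 N/t
R_total = 7.51305 * 165 = 1239.65 N

1239.65


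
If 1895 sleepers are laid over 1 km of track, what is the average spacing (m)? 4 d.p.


Spacing = 1000 m / number of sleepers
Spacing = 1000 / 1895
Spacing = 0.5277 m

0.5277


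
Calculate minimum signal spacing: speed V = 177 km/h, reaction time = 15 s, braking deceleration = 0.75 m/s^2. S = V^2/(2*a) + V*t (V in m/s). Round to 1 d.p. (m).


V = 177 / 3.6 = 49.1667 m/s
Braking distance = 49.1667^2 / (2*0.75) = 1611.5741 m
Sighting distance = 49.1667 * 15 = 737.5 m
S = 1611.5741 + 737.5 = 2349.1 m

2349.1


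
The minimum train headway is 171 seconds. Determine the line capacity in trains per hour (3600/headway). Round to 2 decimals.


Capacity = 3600 / headway
Capacity = 3600 / 171
Capacity = 21.05 trains/hour

21.05


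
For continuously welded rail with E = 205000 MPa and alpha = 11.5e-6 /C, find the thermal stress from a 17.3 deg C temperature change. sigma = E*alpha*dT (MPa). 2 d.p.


sigma = E * alpha * dT
sigma = 205000 * 11.5e-6 * 17.3
sigma = 2.3575 * 17.3
sigma = 40.78 MPa

40.78


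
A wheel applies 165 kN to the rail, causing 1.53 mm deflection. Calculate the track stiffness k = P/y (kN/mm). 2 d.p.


Track stiffness k = P / y
k = 165 / 1.53
k = 107.84 kN/mm

107.84


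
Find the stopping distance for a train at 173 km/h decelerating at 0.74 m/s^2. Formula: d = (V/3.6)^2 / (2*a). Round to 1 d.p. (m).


Convert speed: V = 173 / 3.6 = 48.0556 m/s
V^2 = 2309.3364
d = 2309.3364 / (2 * 0.74)
d = 2309.3364 / 1.48
d = 1560.4 m

1560.4


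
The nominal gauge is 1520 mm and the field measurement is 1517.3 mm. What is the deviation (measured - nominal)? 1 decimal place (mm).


Deviation = measured - nominal
Deviation = 1517.3 - 1520
Deviation = -2.7 mm

-2.7


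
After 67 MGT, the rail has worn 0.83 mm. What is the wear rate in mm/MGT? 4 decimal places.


Wear rate = total wear / cumulative tonnage
Rate = 0.83 / 67
Rate = 0.0124 mm/MGT

0.0124


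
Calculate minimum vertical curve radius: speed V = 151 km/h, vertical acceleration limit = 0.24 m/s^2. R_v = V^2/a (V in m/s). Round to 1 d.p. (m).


Convert speed: V = 151 / 3.6 = 41.9444 m/s
V^2 = 1759.3364 m^2/s^2
R_v = 1759.3364 / 0.24
R_v = 7330.6 m

7330.6


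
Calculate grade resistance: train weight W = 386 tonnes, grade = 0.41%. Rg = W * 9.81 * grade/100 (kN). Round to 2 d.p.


Rg = W * 9.81 * grade / 100
Rg = 386 * 9.81 * 0.41 / 100
Rg = 3786.66 * 0.0041
Rg = 15.53 kN

15.53


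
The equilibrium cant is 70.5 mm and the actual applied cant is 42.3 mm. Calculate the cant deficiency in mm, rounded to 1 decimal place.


Cant deficiency = equilibrium cant - actual cant
CD = 70.5 - 42.3
CD = 28.2 mm

28.2


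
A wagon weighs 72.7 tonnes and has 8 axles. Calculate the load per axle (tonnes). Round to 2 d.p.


Load per axle = total weight / number of axles
Load = 72.7 / 8
Load = 9.09 tonnes

9.09


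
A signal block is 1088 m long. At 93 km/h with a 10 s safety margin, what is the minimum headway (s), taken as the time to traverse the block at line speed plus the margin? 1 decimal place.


V = 93 / 3.6 = 25.8333 m/s
Block traversal time = 1088 / 25.8333 = 42.1161 s
Headway = 42.1161 + 10
Headway = 52.1 s

52.1


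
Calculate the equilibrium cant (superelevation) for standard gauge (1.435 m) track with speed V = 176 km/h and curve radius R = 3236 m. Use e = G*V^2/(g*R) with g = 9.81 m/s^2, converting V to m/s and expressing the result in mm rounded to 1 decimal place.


Convert speed: V = 176 / 3.6 = 48.8889 m/s
Apply formula: e = 1.435 * 48.8889^2 / (9.81 * 3236)
e = 1.435 * 2390.1235 / 31745.16
e = 0.108043 m = 108.0 mm

108.0


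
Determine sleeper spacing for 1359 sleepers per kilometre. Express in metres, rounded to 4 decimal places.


Spacing = 1000 m / number of sleepers
Spacing = 1000 / 1359
Spacing = 0.7358 m

0.7358


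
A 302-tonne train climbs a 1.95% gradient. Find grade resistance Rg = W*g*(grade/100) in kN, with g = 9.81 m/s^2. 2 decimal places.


Rg = W * 9.81 * grade / 100
Rg = 302 * 9.81 * 1.95 / 100
Rg = 2962.62 * 0.0195
Rg = 57.77 kN

57.77


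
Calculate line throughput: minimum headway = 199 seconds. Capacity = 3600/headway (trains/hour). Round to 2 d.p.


Capacity = 3600 / headway
Capacity = 3600 / 199
Capacity = 18.09 trains/hour

18.09


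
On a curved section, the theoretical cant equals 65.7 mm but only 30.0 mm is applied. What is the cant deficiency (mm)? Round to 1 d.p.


Cant deficiency = equilibrium cant - actual cant
CD = 65.7 - 30.0
CD = 35.7 mm

35.7


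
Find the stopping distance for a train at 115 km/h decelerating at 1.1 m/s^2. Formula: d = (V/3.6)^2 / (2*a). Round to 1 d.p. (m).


Convert speed: V = 115 / 3.6 = 31.9444 m/s
V^2 = 1020.4475
d = 1020.4475 / (2 * 1.1)
d = 1020.4475 / 2.2
d = 463.8 m

463.8


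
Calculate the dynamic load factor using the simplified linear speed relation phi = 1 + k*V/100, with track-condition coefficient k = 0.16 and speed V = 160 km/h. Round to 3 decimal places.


phi = 1 + k * V / 100
phi = 1 + 0.16 * 160 / 100
phi = 1 + 0.256
phi = 1.256

1.256


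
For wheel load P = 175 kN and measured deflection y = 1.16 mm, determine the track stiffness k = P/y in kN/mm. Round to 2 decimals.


Track stiffness k = P / y
k = 175 / 1.16
k = 150.86 kN/mm

150.86


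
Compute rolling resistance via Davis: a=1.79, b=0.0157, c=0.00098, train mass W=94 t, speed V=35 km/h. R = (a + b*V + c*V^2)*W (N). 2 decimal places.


b*V = 0.0157 * 35 = 0.5495
c*V^2 = 0.00098 * 1225 = 1.2005
R_per_t = 1.79 + 0.5495 + 1.2005 = 3.54 N/t
R_total = 3.54 * 94 = 332.76 N

332.76


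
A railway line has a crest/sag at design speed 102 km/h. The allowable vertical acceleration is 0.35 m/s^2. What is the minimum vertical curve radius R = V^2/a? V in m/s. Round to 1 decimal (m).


Convert speed: V = 102 / 3.6 = 28.3333 m/s
V^2 = 802.7778 m^2/s^2
R_v = 802.7778 / 0.35
R_v = 2293.7 m

2293.7


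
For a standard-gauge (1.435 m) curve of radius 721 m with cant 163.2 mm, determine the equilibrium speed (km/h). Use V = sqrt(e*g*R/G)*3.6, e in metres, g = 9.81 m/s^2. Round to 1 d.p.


Convert cant: e = 163.2 mm = 0.1632 m
V_ms = sqrt(0.1632 * 9.81 * 721 / 1.435)
V_ms = sqrt(804.400859) = 28.362 m/s
V = 28.362 * 3.6 = 102.1 km/h

102.1


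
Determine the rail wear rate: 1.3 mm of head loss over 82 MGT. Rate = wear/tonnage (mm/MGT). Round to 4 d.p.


Wear rate = total wear / cumulative tonnage
Rate = 1.3 / 82
Rate = 0.0159 mm/MGT

0.0159


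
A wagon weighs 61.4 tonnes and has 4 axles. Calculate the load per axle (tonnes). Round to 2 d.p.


Load per axle = total weight / number of axles
Load = 61.4 / 4
Load = 15.35 tonnes

15.35


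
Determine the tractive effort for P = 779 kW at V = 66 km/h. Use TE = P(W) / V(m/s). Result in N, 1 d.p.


Convert: P = 779 kW = 779000 W
V = 66 / 3.6 = 18.3333 m/s
TE = 779000 / 18.3333
TE = 42490.9 N

42490.9


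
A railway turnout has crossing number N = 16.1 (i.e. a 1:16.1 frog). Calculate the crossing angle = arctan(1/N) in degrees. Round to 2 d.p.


1/N = 1/16.1 = 0.062112
angle = arctan(0.062112) = 0.062032 rad
angle = 0.062032 * 180/pi = 3.55 degrees

3.55


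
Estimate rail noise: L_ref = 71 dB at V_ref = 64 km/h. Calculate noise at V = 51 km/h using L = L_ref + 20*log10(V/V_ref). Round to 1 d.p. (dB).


V/V_ref = 51 / 64 = 0.796875
log10(0.796875) = -0.09861
20 * -0.09861 = -1.9722
L = 71 + -1.9722 = 69.0 dB

69.0


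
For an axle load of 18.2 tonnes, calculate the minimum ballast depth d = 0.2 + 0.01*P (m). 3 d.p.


d = 0.2 + 0.01 * 18.2
d = 0.2 + 0.182
d = 0.382 m

0.382


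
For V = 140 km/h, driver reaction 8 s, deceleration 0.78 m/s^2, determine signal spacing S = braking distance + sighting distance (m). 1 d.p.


V = 140 / 3.6 = 38.8889 m/s
Braking distance = 38.8889^2 / (2*0.78) = 969.4524 m
Sighting distance = 38.8889 * 8 = 311.1111 m
S = 969.4524 + 311.1111 = 1280.6 m

1280.6


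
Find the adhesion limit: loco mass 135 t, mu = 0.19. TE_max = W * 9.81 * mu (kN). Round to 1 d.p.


TE_max = W * g * mu
TE_max = 135 * 9.81 * 0.19
TE_max = 1324.35 * 0.19
TE_max = 251.6 kN

251.6


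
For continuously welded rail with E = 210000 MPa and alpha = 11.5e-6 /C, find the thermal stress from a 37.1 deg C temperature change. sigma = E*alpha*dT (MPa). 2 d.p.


sigma = E * alpha * dT
sigma = 210000 * 11.5e-6 * 37.1
sigma = 2.415 * 37.1
sigma = 89.60 MPa

89.60


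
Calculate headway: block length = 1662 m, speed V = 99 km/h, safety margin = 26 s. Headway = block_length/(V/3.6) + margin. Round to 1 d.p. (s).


V = 99 / 3.6 = 27.5 m/s
Block traversal time = 1662 / 27.5 = 60.4364 s
Headway = 60.4364 + 26
Headway = 86.4 s

86.4


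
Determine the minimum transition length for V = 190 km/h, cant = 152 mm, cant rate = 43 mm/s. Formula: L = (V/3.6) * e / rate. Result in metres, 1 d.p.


Convert speed: V = 190 / 3.6 = 52.7778 m/s
L = 52.7778 * 152 / 43
L = 8022.2222 / 43
L = 186.6 m

186.6


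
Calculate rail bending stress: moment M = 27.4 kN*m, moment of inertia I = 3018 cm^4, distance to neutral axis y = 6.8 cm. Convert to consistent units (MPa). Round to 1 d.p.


Convert units:
M = 27.4 kN*m = 27400000 N*mm
y = 6.8 cm = 68 mm
I = 3018 cm^4 = 30180000 mm^4
sigma = 27400000 * 68 / 30180000
sigma = 61.7 MPa

61.7


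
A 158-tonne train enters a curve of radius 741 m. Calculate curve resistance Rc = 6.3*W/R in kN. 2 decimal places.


Rc = 6.3 * W / R
Rc = 6.3 * 158 / 741
Rc = 995.4 / 741
Rc = 1.34 kN

1.34


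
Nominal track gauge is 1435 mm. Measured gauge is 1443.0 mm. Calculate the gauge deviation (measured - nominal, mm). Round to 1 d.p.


Deviation = measured - nominal
Deviation = 1443.0 - 1435
Deviation = 8.0 mm

8.0


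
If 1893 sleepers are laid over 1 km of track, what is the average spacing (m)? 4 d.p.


Spacing = 1000 m / number of sleepers
Spacing = 1000 / 1893
Spacing = 0.5283 m

0.5283


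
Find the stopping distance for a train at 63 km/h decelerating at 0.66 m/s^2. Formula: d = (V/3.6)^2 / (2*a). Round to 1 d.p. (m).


Convert speed: V = 63 / 3.6 = 17.5 m/s
V^2 = 306.25
d = 306.25 / (2 * 0.66)
d = 306.25 / 1.32
d = 232.0 m

232.0


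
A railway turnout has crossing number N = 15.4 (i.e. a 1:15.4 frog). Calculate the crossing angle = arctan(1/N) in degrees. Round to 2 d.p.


1/N = 1/15.4 = 0.064935
angle = arctan(0.064935) = 0.064844 rad
angle = 0.064844 * 180/pi = 3.72 degrees

3.72


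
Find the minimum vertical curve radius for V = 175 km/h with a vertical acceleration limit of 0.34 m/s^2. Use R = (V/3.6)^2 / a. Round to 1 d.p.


Convert speed: V = 175 / 3.6 = 48.6111 m/s
V^2 = 2363.0401 m^2/s^2
R_v = 2363.0401 / 0.34
R_v = 6950.1 m

6950.1


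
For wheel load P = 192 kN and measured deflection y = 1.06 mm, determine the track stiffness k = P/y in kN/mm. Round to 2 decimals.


Track stiffness k = P / y
k = 192 / 1.06
k = 181.13 kN/mm

181.13


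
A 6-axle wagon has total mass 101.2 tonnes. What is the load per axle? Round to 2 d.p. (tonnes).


Load per axle = total weight / number of axles
Load = 101.2 / 6
Load = 16.87 tonnes

16.87


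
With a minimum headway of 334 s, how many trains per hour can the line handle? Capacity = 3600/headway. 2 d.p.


Capacity = 3600 / headway
Capacity = 3600 / 334
Capacity = 10.78 trains/hour

10.78


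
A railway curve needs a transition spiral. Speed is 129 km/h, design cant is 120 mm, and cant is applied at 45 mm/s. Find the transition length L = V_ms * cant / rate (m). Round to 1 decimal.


Convert speed: V = 129 / 3.6 = 35.8333 m/s
L = 35.8333 * 120 / 45
L = 4300.0 / 45
L = 95.6 m

95.6


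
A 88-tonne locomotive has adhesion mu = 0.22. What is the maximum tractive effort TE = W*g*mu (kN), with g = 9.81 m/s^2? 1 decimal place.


TE_max = W * g * mu
TE_max = 88 * 9.81 * 0.22
TE_max = 863.28 * 0.22
TE_max = 189.9 kN

189.9


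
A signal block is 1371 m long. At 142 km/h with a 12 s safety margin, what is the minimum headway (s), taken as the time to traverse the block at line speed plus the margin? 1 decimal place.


V = 142 / 3.6 = 39.4444 m/s
Block traversal time = 1371 / 39.4444 = 34.7577 s
Headway = 34.7577 + 12
Headway = 46.8 s

46.8


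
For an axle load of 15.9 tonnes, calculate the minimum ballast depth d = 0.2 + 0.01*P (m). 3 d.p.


d = 0.2 + 0.01 * 15.9
d = 0.2 + 0.159
d = 0.359 m

0.359


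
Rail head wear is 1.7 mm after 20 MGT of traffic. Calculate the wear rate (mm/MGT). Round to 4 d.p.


Wear rate = total wear / cumulative tonnage
Rate = 1.7 / 20
Rate = 0.0850 mm/MGT

0.0850


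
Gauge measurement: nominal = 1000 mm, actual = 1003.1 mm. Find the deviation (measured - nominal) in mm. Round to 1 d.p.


Deviation = measured - nominal
Deviation = 1003.1 - 1000
Deviation = 3.1 mm

3.1


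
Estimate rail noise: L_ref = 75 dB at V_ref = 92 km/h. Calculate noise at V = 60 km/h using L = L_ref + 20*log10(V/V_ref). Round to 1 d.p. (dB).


V/V_ref = 60 / 92 = 0.652174
log10(0.652174) = -0.185637
20 * -0.185637 = -3.7127
L = 75 + -3.7127 = 71.3 dB

71.3


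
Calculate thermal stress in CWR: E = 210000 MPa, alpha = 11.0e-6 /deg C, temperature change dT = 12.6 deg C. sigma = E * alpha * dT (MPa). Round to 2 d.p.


sigma = E * alpha * dT
sigma = 210000 * 11.0e-6 * 12.6
sigma = 2.31 * 12.6
sigma = 29.11 MPa

29.11


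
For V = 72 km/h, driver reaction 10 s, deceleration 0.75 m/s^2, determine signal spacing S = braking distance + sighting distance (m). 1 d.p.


V = 72 / 3.6 = 20.0 m/s
Braking distance = 20.0^2 / (2*0.75) = 266.6667 m
Sighting distance = 20.0 * 10 = 200.0 m
S = 266.6667 + 200.0 = 466.7 m

466.7


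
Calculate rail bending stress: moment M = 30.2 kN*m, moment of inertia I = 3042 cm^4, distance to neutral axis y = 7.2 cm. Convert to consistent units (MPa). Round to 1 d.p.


Convert units:
M = 30.2 kN*m = 30200000 N*mm
y = 7.2 cm = 72 mm
I = 3042 cm^4 = 30420000 mm^4
sigma = 30200000 * 72 / 30420000
sigma = 71.5 MPa

71.5


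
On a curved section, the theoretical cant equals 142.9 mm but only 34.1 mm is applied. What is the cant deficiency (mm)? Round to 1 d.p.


Cant deficiency = equilibrium cant - actual cant
CD = 142.9 - 34.1
CD = 108.8 mm

108.8


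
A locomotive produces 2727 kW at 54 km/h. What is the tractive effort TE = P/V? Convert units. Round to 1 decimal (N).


Convert: P = 2727 kW = 2727000 W
V = 54 / 3.6 = 15.0 m/s
TE = 2727000 / 15.0
TE = 181800.0 N

181800.0


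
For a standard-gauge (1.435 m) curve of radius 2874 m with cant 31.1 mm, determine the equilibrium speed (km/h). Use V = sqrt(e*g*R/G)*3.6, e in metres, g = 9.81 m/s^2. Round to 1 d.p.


Convert cant: e = 31.1 mm = 0.0311 m
V_ms = sqrt(0.0311 * 9.81 * 2874 / 1.435)
V_ms = sqrt(611.032428) = 24.7191 m/s
V = 24.7191 * 3.6 = 89.0 km/h

89.0


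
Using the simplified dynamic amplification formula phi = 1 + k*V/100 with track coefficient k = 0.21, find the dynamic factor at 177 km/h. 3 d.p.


phi = 1 + k * V / 100
phi = 1 + 0.21 * 177 / 100
phi = 1 + 0.3717
phi = 1.372

1.372


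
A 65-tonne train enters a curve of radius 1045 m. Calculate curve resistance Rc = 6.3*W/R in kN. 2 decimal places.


Rc = 6.3 * W / R
Rc = 6.3 * 65 / 1045
Rc = 409.5 / 1045
Rc = 0.39 kN

0.39


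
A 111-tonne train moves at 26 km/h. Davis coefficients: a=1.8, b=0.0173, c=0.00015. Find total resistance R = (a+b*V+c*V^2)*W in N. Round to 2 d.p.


b*V = 0.0173 * 26 = 0.4498
c*V^2 = 0.00015 * 676 = 0.1014
R_per_t = 1.8 + 0.4498 + 0.1014 = 2.3512 N/t
R_total = 2.3512 * 111 = 260.98 N

260.98


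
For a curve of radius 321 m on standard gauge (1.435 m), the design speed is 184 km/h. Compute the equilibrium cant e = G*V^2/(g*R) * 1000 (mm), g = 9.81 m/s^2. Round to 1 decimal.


Convert speed: V = 184 / 3.6 = 51.1111 m/s
Apply formula: e = 1.435 * 51.1111^2 / (9.81 * 321)
e = 1.435 * 2612.3457 / 3149.01
e = 1.190443 m = 1190.4 mm

1190.4


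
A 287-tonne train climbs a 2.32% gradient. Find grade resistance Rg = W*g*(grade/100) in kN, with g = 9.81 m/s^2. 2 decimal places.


Rg = W * 9.81 * grade / 100
Rg = 287 * 9.81 * 2.32 / 100
Rg = 2815.47 * 0.0232
Rg = 65.32 kN

65.32


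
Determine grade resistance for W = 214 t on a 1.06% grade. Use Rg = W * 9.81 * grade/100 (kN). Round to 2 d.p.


Rg = W * 9.81 * grade / 100
Rg = 214 * 9.81 * 1.06 / 100
Rg = 2099.34 * 0.0106
Rg = 22.25 kN

22.25


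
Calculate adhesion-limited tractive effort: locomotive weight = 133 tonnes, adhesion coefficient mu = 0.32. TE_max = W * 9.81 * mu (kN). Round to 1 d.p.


TE_max = W * g * mu
TE_max = 133 * 9.81 * 0.32
TE_max = 1304.73 * 0.32
TE_max = 417.5 kN

417.5


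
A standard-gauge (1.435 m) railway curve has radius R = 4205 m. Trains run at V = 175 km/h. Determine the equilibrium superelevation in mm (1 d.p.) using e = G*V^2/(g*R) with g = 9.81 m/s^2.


Convert speed: V = 175 / 3.6 = 48.6111 m/s
Apply formula: e = 1.435 * 48.6111^2 / (9.81 * 4205)
e = 1.435 * 2363.0401 / 41251.05
e = 0.082203 m = 82.2 mm

82.2


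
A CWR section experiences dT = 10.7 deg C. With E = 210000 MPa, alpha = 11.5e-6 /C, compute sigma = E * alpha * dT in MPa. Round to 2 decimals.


sigma = E * alpha * dT
sigma = 210000 * 11.5e-6 * 10.7
sigma = 2.415 * 10.7
sigma = 25.84 MPa

25.84


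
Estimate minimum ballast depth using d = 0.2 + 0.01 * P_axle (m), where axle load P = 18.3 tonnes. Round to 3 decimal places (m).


d = 0.2 + 0.01 * 18.3
d = 0.2 + 0.183
d = 0.383 m

0.383


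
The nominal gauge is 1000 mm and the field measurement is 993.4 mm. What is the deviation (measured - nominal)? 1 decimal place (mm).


Deviation = measured - nominal
Deviation = 993.4 - 1000
Deviation = -6.6 mm

-6.6


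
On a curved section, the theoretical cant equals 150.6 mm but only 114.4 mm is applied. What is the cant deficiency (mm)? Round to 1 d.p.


Cant deficiency = equilibrium cant - actual cant
CD = 150.6 - 114.4
CD = 36.2 mm

36.2


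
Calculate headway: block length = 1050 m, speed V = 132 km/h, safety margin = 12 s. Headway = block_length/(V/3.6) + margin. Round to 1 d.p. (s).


V = 132 / 3.6 = 36.6667 m/s
Block traversal time = 1050 / 36.6667 = 28.6364 s
Headway = 28.6364 + 12
Headway = 40.6 s

40.6


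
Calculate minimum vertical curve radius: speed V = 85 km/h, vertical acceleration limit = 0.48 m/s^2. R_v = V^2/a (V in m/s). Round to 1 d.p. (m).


Convert speed: V = 85 / 3.6 = 23.6111 m/s
V^2 = 557.4846 m^2/s^2
R_v = 557.4846 / 0.48
R_v = 1161.4 m

1161.4


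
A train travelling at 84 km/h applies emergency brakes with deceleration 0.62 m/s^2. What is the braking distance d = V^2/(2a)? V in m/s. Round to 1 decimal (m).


Convert speed: V = 84 / 3.6 = 23.3333 m/s
V^2 = 544.4444
d = 544.4444 / (2 * 0.62)
d = 544.4444 / 1.24
d = 439.1 m

439.1


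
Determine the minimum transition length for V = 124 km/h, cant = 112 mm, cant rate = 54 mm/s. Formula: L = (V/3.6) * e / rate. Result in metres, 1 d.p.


Convert speed: V = 124 / 3.6 = 34.4444 m/s
L = 34.4444 * 112 / 54
L = 3857.7778 / 54
L = 71.4 m

71.4


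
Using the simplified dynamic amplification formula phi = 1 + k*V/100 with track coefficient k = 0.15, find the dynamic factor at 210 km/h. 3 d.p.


phi = 1 + k * V / 100
phi = 1 + 0.15 * 210 / 100
phi = 1 + 0.315
phi = 1.315

1.315


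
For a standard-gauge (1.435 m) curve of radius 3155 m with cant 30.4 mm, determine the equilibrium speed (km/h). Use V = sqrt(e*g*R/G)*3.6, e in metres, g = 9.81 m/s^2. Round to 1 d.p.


Convert cant: e = 30.4 mm = 0.0304 m
V_ms = sqrt(0.0304 * 9.81 * 3155 / 1.435)
V_ms = sqrt(655.677157) = 25.6062 m/s
V = 25.6062 * 3.6 = 92.2 km/h

92.2


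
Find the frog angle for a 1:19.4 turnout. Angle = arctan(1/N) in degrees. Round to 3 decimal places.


1/N = 1/19.4 = 0.051546
angle = arctan(0.051546) = 0.051501 rad
angle = 0.051501 * 180/pi = 2.951 degrees

2.951


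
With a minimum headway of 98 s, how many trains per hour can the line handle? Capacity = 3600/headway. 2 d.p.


Capacity = 3600 / headway
Capacity = 3600 / 98
Capacity = 36.73 trains/hour

36.73


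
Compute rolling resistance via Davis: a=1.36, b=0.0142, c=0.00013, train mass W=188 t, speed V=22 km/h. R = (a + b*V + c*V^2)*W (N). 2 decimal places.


b*V = 0.0142 * 22 = 0.3124
c*V^2 = 0.00013 * 484 = 0.06292
R_per_t = 1.36 + 0.3124 + 0.06292 = 1.73532 N/t
R_total = 1.73532 * 188 = 326.24 N

326.24


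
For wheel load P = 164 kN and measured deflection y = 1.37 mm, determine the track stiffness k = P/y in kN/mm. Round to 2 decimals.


Track stiffness k = P / y
k = 164 / 1.37
k = 119.71 kN/mm

119.71


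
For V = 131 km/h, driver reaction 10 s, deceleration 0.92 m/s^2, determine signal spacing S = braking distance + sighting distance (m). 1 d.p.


V = 131 / 3.6 = 36.3889 m/s
Braking distance = 36.3889^2 / (2*0.92) = 719.6474 m
Sighting distance = 36.3889 * 10 = 363.8889 m
S = 719.6474 + 363.8889 = 1083.5 m

1083.5


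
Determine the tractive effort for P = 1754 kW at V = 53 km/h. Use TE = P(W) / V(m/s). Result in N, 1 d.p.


Convert: P = 1754 kW = 1754000 W
V = 53 / 3.6 = 14.7222 m/s
TE = 1754000 / 14.7222
TE = 119139.6 N

119139.6


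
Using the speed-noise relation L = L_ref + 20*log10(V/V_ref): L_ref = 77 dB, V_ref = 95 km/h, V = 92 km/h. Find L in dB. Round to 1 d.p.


V/V_ref = 92 / 95 = 0.968421
log10(0.968421) = -0.013936
20 * -0.013936 = -0.2787
L = 77 + -0.2787 = 76.7 dB

76.7


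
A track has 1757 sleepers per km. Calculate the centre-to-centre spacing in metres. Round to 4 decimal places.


Spacing = 1000 m / number of sleepers
Spacing = 1000 / 1757
Spacing = 0.5692 m

0.5692


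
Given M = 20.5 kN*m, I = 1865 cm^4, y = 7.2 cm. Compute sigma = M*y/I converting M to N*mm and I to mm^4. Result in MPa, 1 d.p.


Convert units:
M = 20.5 kN*m = 20500000 N*mm
y = 7.2 cm = 72 mm
I = 1865 cm^4 = 18650000 mm^4
sigma = 20500000 * 72 / 18650000
sigma = 79.1 MPa

79.1


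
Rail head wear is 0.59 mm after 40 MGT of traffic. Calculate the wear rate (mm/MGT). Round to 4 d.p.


Wear rate = total wear / cumulative tonnage
Rate = 0.59 / 40
Rate = 0.0148 mm/MGT

0.0148


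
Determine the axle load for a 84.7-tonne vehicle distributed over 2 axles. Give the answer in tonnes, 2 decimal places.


Load per axle = total weight / number of axles
Load = 84.7 / 2
Load = 42.35 tonnes

42.35


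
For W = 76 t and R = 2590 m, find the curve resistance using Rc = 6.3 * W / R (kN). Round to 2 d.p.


Rc = 6.3 * W / R
Rc = 6.3 * 76 / 2590
Rc = 478.8 / 2590
Rc = 0.18 kN

0.18


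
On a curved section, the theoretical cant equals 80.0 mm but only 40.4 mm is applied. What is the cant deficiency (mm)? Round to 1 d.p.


Cant deficiency = equilibrium cant - actual cant
CD = 80.0 - 40.4
CD = 39.6 mm

39.6


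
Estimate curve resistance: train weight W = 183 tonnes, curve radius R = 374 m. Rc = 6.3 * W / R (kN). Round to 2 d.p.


Rc = 6.3 * W / R
Rc = 6.3 * 183 / 374
Rc = 1152.9 / 374
Rc = 3.08 kN

3.08


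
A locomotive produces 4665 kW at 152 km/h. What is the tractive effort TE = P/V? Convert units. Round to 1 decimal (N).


Convert: P = 4665 kW = 4665000 W
V = 152 / 3.6 = 42.2222 m/s
TE = 4665000 / 42.2222
TE = 110486.8 N

110486.8


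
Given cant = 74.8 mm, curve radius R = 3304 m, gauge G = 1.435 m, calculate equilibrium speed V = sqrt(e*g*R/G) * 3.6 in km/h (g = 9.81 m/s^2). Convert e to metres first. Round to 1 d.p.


Convert cant: e = 74.8 mm = 0.0748 m
V_ms = sqrt(0.0748 * 9.81 * 3304 / 1.435)
V_ms = sqrt(1689.502127) = 41.1036 m/s
V = 41.1036 * 3.6 = 148.0 km/h

148.0


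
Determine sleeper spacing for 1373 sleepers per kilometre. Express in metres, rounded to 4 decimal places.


Spacing = 1000 m / number of sleepers
Spacing = 1000 / 1373
Spacing = 0.7283 m

0.7283


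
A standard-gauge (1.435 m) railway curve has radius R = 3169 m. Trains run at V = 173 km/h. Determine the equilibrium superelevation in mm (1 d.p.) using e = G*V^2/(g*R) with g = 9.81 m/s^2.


Convert speed: V = 173 / 3.6 = 48.0556 m/s
Apply formula: e = 1.435 * 48.0556^2 / (9.81 * 3169)
e = 1.435 * 2309.3364 / 31087.89
e = 0.106598 m = 106.6 mm

106.6


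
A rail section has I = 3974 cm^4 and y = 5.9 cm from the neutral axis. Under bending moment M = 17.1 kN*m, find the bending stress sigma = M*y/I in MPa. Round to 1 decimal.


Convert units:
M = 17.1 kN*m = 17100000 N*mm
y = 5.9 cm = 59 mm
I = 3974 cm^4 = 39740000 mm^4
sigma = 17100000 * 59 / 39740000
sigma = 25.4 MPa

25.4


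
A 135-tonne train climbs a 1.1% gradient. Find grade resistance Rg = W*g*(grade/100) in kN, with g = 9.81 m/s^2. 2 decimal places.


Rg = W * 9.81 * grade / 100
Rg = 135 * 9.81 * 1.1 / 100
Rg = 1324.35 * 0.011
Rg = 14.57 kN

14.57


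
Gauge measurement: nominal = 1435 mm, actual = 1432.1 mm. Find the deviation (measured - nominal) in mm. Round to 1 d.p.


Deviation = measured - nominal
Deviation = 1432.1 - 1435
Deviation = -2.9 mm

-2.9


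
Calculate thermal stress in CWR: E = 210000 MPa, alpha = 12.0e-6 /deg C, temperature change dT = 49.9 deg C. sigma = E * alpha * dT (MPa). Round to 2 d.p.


sigma = E * alpha * dT
sigma = 210000 * 12.0e-6 * 49.9
sigma = 2.52 * 49.9
sigma = 125.75 MPa

125.75
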